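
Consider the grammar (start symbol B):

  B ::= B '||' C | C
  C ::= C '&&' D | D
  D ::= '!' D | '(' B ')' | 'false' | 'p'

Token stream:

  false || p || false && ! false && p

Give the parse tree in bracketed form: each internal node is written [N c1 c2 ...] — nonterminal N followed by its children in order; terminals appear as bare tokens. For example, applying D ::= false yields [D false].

B
B || C
B || C || C
C || C || C
D || C || C
false || C || C
false || D || C
false || p || C
false || p || C && D
false || p || C && D && D
false || p || D && D && D
false || p || false && D && D
false || p || false && ! D && D
false || p || false && ! false && D
false || p || false && ! false && p

[B [B [B [C [D false]]] || [C [D p]]] || [C [C [C [D false]] && [D ! [D false]]] && [D p]]]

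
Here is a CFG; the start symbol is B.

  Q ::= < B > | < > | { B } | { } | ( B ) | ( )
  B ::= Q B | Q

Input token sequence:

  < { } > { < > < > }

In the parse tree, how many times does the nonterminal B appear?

[B [Q < [B [Q { }]] >] [B [Q { [B [Q < >] [B [Q < >]]] }]]]

5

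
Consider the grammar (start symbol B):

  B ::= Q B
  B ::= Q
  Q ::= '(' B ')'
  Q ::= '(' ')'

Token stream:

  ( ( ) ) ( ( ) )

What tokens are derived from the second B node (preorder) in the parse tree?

[B [Q ( [B [Q ( )]] )] [B [Q ( [B [Q ( )]] )]]]

( )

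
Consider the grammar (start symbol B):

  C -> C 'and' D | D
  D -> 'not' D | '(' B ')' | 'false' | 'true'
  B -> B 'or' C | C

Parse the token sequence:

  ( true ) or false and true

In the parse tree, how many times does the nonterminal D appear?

[B [B [C [D ( [B [C [D true]]] )]]] or [C [C [D false]] and [D true]]]

4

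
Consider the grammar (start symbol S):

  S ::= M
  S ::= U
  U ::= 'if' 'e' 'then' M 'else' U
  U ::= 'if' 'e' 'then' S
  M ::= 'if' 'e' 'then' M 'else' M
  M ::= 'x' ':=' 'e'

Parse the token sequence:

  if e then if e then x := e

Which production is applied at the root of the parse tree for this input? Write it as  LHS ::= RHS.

[S [U if e then [S [U if e then [S [M x := e]]]]]]

S ::= U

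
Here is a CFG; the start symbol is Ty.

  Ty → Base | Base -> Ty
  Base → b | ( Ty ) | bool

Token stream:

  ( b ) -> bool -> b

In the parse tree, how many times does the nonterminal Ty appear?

4

[Ty [Base ( [Ty [Base b]] )] -> [Ty [Base bool] -> [Ty [Base b]]]]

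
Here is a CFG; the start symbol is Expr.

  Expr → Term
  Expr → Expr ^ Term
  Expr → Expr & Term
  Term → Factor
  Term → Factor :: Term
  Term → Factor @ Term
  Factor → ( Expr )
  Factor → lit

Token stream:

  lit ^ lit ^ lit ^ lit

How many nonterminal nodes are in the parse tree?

[Expr [Expr [Expr [Expr [Term [Factor lit]]] ^ [Term [Factor lit]]] ^ [Term [Factor lit]]] ^ [Term [Factor lit]]]

12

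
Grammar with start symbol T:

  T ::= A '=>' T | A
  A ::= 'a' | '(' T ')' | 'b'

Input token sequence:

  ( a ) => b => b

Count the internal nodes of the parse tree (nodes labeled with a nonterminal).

8

[T [A ( [T [A a]] )] => [T [A b] => [T [A b]]]]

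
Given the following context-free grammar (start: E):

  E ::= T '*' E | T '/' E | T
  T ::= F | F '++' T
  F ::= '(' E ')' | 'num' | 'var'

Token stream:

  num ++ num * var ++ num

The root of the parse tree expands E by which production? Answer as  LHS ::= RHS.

E ::= T '*' E

[E [T [F num] ++ [T [F num]]] * [E [T [F var] ++ [T [F num]]]]]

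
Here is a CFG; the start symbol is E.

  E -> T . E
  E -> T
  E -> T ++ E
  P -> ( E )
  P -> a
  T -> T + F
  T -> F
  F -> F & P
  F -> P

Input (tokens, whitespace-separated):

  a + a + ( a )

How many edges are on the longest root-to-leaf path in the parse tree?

8

[E [T [T [T [F [P a]]] + [F [P a]]] + [F [P ( [E [T [F [P a]]]] )]]]]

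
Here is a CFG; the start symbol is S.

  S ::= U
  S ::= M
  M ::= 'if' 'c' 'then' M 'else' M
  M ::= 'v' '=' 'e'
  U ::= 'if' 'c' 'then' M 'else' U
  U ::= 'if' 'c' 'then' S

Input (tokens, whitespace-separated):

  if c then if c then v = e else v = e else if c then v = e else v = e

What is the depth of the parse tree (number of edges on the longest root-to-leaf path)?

4

[S [M if c then [M if c then [M v = e] else [M v = e]] else [M if c then [M v = e] else [M v = e]]]]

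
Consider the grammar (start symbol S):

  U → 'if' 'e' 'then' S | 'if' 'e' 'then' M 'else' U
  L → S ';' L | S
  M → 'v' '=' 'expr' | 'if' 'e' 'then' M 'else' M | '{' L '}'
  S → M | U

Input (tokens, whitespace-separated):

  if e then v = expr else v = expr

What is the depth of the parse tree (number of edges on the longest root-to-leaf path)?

3

[S [M if e then [M v = expr] else [M v = expr]]]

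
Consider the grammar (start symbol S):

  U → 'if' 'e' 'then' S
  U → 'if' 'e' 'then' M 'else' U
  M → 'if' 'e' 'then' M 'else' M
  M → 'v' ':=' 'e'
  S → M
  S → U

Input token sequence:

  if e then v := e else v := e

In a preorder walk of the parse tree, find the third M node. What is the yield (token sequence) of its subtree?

[S [M if e then [M v := e] else [M v := e]]]

v := e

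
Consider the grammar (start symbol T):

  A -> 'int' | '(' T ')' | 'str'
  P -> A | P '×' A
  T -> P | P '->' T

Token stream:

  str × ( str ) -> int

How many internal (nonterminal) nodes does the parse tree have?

[T [P [P [A str]] × [A ( [T [P [A str]]] )]] -> [T [P [A int]]]]

11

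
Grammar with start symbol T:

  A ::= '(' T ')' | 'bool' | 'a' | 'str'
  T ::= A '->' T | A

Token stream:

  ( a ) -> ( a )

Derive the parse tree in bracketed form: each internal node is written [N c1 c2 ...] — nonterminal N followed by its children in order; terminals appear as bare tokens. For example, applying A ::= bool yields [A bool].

[T [A ( [T [A a]] )] -> [T [A ( [T [A a]] )]]]

T
A -> T
( T ) -> T
( A ) -> T
( a ) -> T
( a ) -> A
( a ) -> ( T )
( a ) -> ( A )
( a ) -> ( a )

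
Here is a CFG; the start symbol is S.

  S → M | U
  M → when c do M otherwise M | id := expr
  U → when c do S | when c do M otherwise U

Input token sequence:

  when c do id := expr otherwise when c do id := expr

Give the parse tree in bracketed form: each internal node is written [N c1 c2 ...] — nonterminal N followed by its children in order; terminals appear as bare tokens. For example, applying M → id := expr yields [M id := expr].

S
U
when c do M otherwise U
when c do id := expr otherwise U
when c do id := expr otherwise when c do S
when c do id := expr otherwise when c do M
when c do id := expr otherwise when c do id := expr

[S [U when c do [M id := expr] otherwise [U when c do [S [M id := expr]]]]]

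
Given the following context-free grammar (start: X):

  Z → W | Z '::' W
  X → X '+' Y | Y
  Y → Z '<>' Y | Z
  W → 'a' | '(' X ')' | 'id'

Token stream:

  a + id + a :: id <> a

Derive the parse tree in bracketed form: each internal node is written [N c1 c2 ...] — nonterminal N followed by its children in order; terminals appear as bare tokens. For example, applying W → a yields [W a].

X
X + Y
X + Y + Y
Y + Y + Y
Z + Y + Y
W + Y + Y
a + Y + Y
a + Z + Y
a + W + Y
a + id + Y
a + id + Z <> Y
a + id + Z :: W <> Y
a + id + W :: W <> Y
a + id + a :: W <> Y
a + id + a :: id <> Y
a + id + a :: id <> Z
a + id + a :: id <> W
a + id + a :: id <> a

[X [X [X [Y [Z [W a]]]] + [Y [Z [W id]]]] + [Y [Z [Z [W a]] :: [W id]] <> [Y [Z [W a]]]]]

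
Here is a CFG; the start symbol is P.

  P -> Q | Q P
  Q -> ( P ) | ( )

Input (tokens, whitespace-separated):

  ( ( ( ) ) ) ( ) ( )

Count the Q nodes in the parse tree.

[P [Q ( [P [Q ( [P [Q ( )]] )]] )] [P [Q ( )] [P [Q ( )]]]]

5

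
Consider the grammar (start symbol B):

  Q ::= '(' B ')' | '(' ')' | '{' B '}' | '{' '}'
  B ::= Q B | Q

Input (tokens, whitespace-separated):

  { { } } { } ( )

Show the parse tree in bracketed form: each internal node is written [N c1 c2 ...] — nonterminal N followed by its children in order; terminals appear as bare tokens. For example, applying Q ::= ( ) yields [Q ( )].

B
Q B
{ B } B
{ Q } B
{ { } } B
{ { } } Q B
{ { } } { } B
{ { } } { } Q
{ { } } { } ( )

[B [Q { [B [Q { }]] }] [B [Q { }] [B [Q ( )]]]]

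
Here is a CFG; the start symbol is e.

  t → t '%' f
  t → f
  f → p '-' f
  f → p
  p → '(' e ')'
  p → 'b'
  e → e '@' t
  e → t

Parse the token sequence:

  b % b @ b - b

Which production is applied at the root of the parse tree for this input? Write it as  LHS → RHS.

e → e '@' t

[e [e [t [t [f [p b]]] % [f [p b]]]] @ [t [f [p b] - [f [p b]]]]]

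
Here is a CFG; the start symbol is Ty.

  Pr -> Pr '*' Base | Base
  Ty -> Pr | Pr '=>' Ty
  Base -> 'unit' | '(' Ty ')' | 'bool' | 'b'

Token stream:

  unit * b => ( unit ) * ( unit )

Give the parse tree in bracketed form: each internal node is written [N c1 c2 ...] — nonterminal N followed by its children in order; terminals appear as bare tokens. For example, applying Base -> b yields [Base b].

Ty
Pr => Ty
Pr * Base => Ty
Base * Base => Ty
unit * Base => Ty
unit * b => Ty
unit * b => Pr
unit * b => Pr * Base
unit * b => Base * Base
unit * b => ( Ty ) * Base
unit * b => ( Pr ) * Base
unit * b => ( Base ) * Base
unit * b => ( unit ) * Base
unit * b => ( unit ) * ( Ty )
unit * b => ( unit ) * ( Pr )
unit * b => ( unit ) * ( Base )
unit * b => ( unit ) * ( unit )

[Ty [Pr [Pr [Base unit]] * [Base b]] => [Ty [Pr [Pr [Base ( [Ty [Pr [Base unit]]] )]] * [Base ( [Ty [Pr [Base unit]]] )]]]]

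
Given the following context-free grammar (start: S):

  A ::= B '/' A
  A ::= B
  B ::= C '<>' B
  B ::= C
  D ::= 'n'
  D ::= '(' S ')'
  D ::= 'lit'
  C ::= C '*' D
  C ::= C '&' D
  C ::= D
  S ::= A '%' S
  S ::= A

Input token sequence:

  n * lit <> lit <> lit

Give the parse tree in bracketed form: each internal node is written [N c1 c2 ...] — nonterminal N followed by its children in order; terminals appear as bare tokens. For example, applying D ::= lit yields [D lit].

S
A
B
C <> B
C * D <> B
D * D <> B
n * D <> B
n * lit <> B
n * lit <> C <> B
n * lit <> D <> B
n * lit <> lit <> B
n * lit <> lit <> C
n * lit <> lit <> D
n * lit <> lit <> lit

[S [A [B [C [C [D n]] * [D lit]] <> [B [C [D lit]] <> [B [C [D lit]]]]]]]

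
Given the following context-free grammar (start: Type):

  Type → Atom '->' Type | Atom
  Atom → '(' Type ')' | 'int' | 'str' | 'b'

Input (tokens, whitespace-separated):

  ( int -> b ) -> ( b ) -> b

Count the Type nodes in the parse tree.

[Type [Atom ( [Type [Atom int] -> [Type [Atom b]]] )] -> [Type [Atom ( [Type [Atom b]] )] -> [Type [Atom b]]]]

6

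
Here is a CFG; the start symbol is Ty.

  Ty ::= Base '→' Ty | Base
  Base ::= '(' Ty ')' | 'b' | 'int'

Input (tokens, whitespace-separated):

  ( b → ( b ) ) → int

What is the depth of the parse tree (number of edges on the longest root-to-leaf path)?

[Ty [Base ( [Ty [Base b] → [Ty [Base ( [Ty [Base b]] )]]] )] → [Ty [Base int]]]

7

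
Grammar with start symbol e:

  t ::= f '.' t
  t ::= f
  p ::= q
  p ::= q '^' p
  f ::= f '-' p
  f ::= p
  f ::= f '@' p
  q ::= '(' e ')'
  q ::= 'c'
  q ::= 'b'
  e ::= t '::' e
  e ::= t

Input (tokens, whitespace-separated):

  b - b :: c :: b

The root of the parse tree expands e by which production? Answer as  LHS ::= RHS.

e ::= t '::' e

[e [t [f [f [p [q b]]] - [p [q b]]]] :: [e [t [f [p [q c]]]] :: [e [t [f [p [q b]]]]]]]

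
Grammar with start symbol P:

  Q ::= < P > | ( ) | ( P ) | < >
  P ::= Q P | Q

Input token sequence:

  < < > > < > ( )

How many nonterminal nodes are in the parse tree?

[P [Q < [P [Q < >]] >] [P [Q < >] [P [Q ( )]]]]

8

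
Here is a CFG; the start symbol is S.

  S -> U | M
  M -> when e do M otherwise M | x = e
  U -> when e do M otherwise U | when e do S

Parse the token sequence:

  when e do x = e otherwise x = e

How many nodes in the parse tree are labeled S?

1

[S [M when e do [M x = e] otherwise [M x = e]]]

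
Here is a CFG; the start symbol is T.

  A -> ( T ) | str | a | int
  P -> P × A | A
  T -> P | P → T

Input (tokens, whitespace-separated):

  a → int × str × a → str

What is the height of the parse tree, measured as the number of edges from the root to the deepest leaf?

6

[T [P [A a]] → [T [P [P [P [A int]] × [A str]] × [A a]] → [T [P [A str]]]]]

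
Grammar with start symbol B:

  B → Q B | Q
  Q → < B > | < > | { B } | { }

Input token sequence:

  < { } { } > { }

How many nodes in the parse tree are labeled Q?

4

[B [Q < [B [Q { }] [B [Q { }]]] >] [B [Q { }]]]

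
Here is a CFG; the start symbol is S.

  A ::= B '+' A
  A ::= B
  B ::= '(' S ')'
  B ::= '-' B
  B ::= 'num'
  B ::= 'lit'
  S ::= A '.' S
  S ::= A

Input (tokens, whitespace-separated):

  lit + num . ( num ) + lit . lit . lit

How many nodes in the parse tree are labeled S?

5

[S [A [B lit] + [A [B num]]] . [S [A [B ( [S [A [B num]]] )] + [A [B lit]]] . [S [A [B lit]] . [S [A [B lit]]]]]]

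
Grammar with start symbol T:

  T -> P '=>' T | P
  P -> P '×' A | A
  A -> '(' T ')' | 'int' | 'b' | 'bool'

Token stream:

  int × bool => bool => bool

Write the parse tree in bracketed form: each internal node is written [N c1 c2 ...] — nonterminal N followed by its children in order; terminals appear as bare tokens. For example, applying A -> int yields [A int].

[T [P [P [A int]] × [A bool]] => [T [P [A bool]] => [T [P [A bool]]]]]

T
P => T
P × A => T
A × A => T
int × A => T
int × bool => T
int × bool => P => T
int × bool => A => T
int × bool => bool => T
int × bool => bool => P
int × bool => bool => A
int × bool => bool => bool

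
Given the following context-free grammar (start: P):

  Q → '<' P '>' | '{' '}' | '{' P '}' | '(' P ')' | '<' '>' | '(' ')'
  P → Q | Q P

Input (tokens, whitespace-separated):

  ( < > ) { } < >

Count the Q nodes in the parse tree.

[P [Q ( [P [Q < >]] )] [P [Q { }] [P [Q < >]]]]

4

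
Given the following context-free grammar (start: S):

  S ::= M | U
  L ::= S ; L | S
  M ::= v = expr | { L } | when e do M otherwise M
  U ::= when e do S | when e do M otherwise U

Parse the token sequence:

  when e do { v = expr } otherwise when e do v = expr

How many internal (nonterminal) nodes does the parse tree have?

[S [U when e do [M { [L [S [M v = expr]]] }] otherwise [U when e do [S [M v = expr]]]]]

9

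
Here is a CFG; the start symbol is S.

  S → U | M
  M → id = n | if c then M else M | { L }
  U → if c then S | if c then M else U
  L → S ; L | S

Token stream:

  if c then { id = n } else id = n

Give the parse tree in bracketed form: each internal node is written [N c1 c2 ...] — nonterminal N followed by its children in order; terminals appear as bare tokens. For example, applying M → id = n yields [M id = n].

[S [M if c then [M { [L [S [M id = n]]] }] else [M id = n]]]

S
M
if c then M else M
if c then { L } else M
if c then { S } else M
if c then { M } else M
if c then { id = n } else M
if c then { id = n } else id = n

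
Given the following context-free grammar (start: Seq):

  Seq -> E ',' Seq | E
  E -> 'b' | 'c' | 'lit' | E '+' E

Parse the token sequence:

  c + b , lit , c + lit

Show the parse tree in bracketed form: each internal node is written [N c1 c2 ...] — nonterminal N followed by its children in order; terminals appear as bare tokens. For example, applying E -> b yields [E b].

[Seq [E [E c] + [E b]] , [Seq [E lit] , [Seq [E [E c] + [E lit]]]]]

Seq
E , Seq
E + E , Seq
c + E , Seq
c + b , Seq
c + b , E , Seq
c + b , lit , Seq
c + b , lit , E
c + b , lit , E + E
c + b , lit , c + E
c + b , lit , c + lit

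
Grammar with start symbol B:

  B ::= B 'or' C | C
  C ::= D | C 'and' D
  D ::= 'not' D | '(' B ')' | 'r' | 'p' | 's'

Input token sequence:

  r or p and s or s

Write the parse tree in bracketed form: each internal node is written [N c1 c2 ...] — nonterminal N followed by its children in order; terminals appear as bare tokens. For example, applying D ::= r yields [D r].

B
B or C
B or C or C
C or C or C
D or C or C
r or C or C
r or C and D or C
r or D and D or C
r or p and D or C
r or p and s or C
r or p and s or D
r or p and s or s

[B [B [B [C [D r]]] or [C [C [D p]] and [D s]]] or [C [D s]]]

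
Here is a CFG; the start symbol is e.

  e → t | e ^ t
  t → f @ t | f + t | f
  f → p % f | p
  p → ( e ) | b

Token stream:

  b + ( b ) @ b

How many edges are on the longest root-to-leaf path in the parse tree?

9

[e [t [f [p b]] + [t [f [p ( [e [t [f [p b]]]] )]] @ [t [f [p b]]]]]]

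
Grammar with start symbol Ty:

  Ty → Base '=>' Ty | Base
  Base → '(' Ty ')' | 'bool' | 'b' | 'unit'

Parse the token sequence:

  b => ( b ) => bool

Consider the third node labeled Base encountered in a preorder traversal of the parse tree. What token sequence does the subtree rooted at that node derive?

b

[Ty [Base b] => [Ty [Base ( [Ty [Base b]] )] => [Ty [Base bool]]]]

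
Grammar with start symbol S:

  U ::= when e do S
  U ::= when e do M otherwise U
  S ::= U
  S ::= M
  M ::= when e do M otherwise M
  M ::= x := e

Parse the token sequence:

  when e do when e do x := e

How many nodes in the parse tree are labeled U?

[S [U when e do [S [U when e do [S [M x := e]]]]]]

2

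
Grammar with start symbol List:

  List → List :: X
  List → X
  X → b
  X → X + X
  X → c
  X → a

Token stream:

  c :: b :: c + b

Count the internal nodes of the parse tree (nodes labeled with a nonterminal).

8

[List [List [List [X c]] :: [X b]] :: [X [X c] + [X b]]]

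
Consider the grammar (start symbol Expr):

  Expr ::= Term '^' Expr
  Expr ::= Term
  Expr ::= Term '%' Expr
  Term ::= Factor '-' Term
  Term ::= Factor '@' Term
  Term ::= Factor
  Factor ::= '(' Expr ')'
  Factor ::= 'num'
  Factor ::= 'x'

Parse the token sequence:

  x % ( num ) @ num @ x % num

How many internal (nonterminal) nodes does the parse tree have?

[Expr [Term [Factor x]] % [Expr [Term [Factor ( [Expr [Term [Factor num]]] )] @ [Term [Factor num] @ [Term [Factor x]]]] % [Expr [Term [Factor num]]]]]

16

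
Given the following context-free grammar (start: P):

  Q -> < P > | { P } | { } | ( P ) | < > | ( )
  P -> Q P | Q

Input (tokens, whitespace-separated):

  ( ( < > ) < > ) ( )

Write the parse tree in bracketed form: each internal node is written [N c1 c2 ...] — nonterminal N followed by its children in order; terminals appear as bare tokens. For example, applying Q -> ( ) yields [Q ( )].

P
Q P
( P ) P
( Q P ) P
( ( P ) P ) P
( ( Q ) P ) P
( ( < > ) P ) P
( ( < > ) Q ) P
( ( < > ) < > ) P
( ( < > ) < > ) Q
( ( < > ) < > ) ( )

[P [Q ( [P [Q ( [P [Q < >]] )] [P [Q < >]]] )] [P [Q ( )]]]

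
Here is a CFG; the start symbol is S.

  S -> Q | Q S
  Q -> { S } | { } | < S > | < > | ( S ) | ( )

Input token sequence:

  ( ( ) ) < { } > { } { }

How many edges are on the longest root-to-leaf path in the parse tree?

5

[S [Q ( [S [Q ( )]] )] [S [Q < [S [Q { }]] >] [S [Q { }] [S [Q { }]]]]]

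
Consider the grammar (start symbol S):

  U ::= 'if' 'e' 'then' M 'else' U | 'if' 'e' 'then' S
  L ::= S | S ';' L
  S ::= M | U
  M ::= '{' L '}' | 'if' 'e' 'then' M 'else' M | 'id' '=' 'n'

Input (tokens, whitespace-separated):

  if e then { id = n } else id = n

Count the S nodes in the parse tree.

2

[S [M if e then [M { [L [S [M id = n]]] }] else [M id = n]]]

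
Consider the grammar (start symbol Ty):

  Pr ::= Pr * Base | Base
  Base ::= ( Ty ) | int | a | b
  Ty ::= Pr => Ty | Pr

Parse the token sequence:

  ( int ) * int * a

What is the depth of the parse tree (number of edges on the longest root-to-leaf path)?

8

[Ty [Pr [Pr [Pr [Base ( [Ty [Pr [Base int]]] )]] * [Base int]] * [Base a]]]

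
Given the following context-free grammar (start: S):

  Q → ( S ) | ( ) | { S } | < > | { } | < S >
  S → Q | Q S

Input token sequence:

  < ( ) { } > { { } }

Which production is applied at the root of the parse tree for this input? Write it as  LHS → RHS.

[S [Q < [S [Q ( )] [S [Q { }]]] >] [S [Q { [S [Q { }]] }]]]

S → Q S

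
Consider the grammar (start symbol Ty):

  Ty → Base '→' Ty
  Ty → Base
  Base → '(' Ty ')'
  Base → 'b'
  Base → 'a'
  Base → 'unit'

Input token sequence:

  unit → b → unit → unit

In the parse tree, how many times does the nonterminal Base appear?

[Ty [Base unit] → [Ty [Base b] → [Ty [Base unit] → [Ty [Base unit]]]]]

4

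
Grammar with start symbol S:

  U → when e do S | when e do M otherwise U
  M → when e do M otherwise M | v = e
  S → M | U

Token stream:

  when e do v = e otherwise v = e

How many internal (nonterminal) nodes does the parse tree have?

4

[S [M when e do [M v = e] otherwise [M v = e]]]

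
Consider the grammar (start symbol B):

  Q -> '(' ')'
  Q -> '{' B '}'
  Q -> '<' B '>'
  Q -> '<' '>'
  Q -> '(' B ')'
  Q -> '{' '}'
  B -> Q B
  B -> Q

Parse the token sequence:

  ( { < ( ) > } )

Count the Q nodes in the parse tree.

[B [Q ( [B [Q { [B [Q < [B [Q ( )]] >]] }]] )]]

4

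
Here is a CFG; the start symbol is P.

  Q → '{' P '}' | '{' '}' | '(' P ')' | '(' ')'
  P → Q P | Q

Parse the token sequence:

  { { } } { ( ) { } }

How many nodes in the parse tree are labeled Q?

[P [Q { [P [Q { }]] }] [P [Q { [P [Q ( )] [P [Q { }]]] }]]]

5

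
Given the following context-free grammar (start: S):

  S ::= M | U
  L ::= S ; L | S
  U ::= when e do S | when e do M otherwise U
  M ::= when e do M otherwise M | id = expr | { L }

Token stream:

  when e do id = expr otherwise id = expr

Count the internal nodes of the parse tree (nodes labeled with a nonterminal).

[S [M when e do [M id = expr] otherwise [M id = expr]]]

4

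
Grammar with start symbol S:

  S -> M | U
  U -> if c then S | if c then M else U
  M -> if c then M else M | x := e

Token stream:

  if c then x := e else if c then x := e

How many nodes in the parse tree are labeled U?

[S [U if c then [M x := e] else [U if c then [S [M x := e]]]]]

2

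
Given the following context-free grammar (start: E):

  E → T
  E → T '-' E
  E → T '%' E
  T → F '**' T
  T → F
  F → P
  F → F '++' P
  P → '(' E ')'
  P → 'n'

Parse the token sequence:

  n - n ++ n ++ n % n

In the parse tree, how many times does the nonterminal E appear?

[E [T [F [P n]]] - [E [T [F [F [F [P n]] ++ [P n]] ++ [P n]]] % [E [T [F [P n]]]]]]

3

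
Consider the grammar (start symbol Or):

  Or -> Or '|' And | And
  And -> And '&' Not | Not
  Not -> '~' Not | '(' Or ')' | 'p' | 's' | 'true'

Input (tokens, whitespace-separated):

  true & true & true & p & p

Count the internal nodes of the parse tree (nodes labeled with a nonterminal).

[Or [And [And [And [And [And [Not true]] & [Not true]] & [Not true]] & [Not p]] & [Not p]]]

11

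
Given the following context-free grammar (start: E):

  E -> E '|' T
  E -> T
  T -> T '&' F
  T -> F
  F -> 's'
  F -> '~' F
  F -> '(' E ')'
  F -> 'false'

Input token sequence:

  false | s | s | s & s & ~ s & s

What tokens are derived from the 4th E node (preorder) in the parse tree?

[E [E [E [E [T [F false]]] | [T [F s]]] | [T [F s]]] | [T [T [T [T [F s]] & [F s]] & [F ~ [F s]]] & [F s]]]

false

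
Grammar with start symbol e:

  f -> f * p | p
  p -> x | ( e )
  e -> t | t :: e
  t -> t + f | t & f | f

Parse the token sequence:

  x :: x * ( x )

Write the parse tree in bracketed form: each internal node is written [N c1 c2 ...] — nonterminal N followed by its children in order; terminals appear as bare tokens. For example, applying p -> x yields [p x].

[e [t [f [p x]]] :: [e [t [f [f [p x]] * [p ( [e [t [f [p x]]]] )]]]]]

e
t :: e
f :: e
p :: e
x :: e
x :: t
x :: f
x :: f * p
x :: p * p
x :: x * p
x :: x * ( e )
x :: x * ( t )
x :: x * ( f )
x :: x * ( p )
x :: x * ( x )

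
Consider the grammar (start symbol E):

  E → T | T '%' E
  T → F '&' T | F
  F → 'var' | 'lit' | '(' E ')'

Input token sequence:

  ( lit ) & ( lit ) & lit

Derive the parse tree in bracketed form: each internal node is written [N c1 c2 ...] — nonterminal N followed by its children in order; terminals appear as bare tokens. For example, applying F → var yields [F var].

[E [T [F ( [E [T [F lit]]] )] & [T [F ( [E [T [F lit]]] )] & [T [F lit]]]]]

E
T
F & T
( E ) & T
( T ) & T
( F ) & T
( lit ) & T
( lit ) & F & T
( lit ) & ( E ) & T
( lit ) & ( T ) & T
( lit ) & ( F ) & T
( lit ) & ( lit ) & T
( lit ) & ( lit ) & F
( lit ) & ( lit ) & lit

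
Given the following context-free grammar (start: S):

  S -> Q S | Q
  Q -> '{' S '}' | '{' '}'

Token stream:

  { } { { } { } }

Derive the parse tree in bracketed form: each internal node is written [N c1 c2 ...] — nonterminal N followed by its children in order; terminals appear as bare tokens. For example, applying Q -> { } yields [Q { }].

S
Q S
{ } S
{ } Q
{ } { S }
{ } { Q S }
{ } { { } S }
{ } { { } Q }
{ } { { } { } }

[S [Q { }] [S [Q { [S [Q { }] [S [Q { }]]] }]]]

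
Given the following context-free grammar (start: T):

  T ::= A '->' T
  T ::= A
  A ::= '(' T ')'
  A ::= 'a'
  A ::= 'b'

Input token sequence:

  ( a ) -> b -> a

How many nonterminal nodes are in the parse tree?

[T [A ( [T [A a]] )] -> [T [A b] -> [T [A a]]]]

8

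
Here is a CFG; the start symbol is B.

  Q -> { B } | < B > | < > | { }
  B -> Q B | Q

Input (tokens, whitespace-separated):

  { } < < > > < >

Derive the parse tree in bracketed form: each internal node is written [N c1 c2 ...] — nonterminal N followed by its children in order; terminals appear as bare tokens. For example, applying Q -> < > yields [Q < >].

[B [Q { }] [B [Q < [B [Q < >]] >] [B [Q < >]]]]

B
Q B
{ } B
{ } Q B
{ } < B > B
{ } < Q > B
{ } < < > > B
{ } < < > > Q
{ } < < > > < >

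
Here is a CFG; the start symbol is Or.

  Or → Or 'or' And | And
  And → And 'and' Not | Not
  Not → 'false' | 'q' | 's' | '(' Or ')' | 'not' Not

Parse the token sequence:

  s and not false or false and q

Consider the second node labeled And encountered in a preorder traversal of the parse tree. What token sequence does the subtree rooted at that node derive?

s

[Or [Or [And [And [Not s]] and [Not not [Not false]]]] or [And [And [Not false]] and [Not q]]]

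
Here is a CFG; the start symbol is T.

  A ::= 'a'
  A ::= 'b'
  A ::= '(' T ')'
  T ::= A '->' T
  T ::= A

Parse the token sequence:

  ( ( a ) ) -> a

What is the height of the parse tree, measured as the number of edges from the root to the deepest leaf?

6

[T [A ( [T [A ( [T [A a]] )]] )] -> [T [A a]]]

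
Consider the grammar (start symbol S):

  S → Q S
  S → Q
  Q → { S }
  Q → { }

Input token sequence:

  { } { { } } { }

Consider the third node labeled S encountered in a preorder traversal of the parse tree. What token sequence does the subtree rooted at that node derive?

{ }

[S [Q { }] [S [Q { [S [Q { }]] }] [S [Q { }]]]]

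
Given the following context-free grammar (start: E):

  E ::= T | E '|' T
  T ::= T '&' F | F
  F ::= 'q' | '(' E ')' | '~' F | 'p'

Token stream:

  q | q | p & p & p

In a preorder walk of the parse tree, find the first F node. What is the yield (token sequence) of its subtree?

[E [E [E [T [F q]]] | [T [F q]]] | [T [T [T [F p]] & [F p]] & [F p]]]

q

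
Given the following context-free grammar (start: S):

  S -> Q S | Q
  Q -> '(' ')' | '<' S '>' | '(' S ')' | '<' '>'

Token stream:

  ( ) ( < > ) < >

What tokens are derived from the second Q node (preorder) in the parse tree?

[S [Q ( )] [S [Q ( [S [Q < >]] )] [S [Q < >]]]]

( < > )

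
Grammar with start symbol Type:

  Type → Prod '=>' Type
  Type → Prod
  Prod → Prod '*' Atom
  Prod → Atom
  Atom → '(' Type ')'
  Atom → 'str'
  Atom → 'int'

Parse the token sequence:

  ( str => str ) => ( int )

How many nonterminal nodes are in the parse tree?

[Type [Prod [Atom ( [Type [Prod [Atom str]] => [Type [Prod [Atom str]]]] )]] => [Type [Prod [Atom ( [Type [Prod [Atom int]]] )]]]]

15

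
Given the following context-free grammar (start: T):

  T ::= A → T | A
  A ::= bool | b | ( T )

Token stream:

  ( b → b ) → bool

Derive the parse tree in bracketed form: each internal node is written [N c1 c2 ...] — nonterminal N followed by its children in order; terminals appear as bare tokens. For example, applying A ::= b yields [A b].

[T [A ( [T [A b] → [T [A b]]] )] → [T [A bool]]]

T
A → T
( T ) → T
( A → T ) → T
( b → T ) → T
( b → A ) → T
( b → b ) → T
( b → b ) → A
( b → b ) → bool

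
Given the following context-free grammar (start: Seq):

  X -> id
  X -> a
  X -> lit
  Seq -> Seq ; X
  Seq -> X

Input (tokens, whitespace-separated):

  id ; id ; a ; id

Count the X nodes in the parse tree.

[Seq [Seq [Seq [Seq [X id]] ; [X id]] ; [X a]] ; [X id]]

4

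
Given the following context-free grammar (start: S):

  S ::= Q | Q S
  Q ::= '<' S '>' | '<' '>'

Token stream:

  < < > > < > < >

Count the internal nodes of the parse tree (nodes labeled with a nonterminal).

[S [Q < [S [Q < >]] >] [S [Q < >] [S [Q < >]]]]

8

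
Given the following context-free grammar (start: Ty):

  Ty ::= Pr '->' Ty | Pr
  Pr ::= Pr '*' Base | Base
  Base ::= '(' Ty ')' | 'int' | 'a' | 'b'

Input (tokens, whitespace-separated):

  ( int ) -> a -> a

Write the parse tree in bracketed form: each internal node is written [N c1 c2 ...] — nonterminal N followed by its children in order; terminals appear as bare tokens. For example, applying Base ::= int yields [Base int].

[Ty [Pr [Base ( [Ty [Pr [Base int]]] )]] -> [Ty [Pr [Base a]] -> [Ty [Pr [Base a]]]]]

Ty
Pr -> Ty
Base -> Ty
( Ty ) -> Ty
( Pr ) -> Ty
( Base ) -> Ty
( int ) -> Ty
( int ) -> Pr -> Ty
( int ) -> Base -> Ty
( int ) -> a -> Ty
( int ) -> a -> Pr
( int ) -> a -> Base
( int ) -> a -> a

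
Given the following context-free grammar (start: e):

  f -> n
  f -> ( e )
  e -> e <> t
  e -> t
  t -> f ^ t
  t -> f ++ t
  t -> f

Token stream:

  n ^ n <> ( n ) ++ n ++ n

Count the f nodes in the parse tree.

[e [e [t [f n] ^ [t [f n]]]] <> [t [f ( [e [t [f n]]] )] ++ [t [f n] ++ [t [f n]]]]]

6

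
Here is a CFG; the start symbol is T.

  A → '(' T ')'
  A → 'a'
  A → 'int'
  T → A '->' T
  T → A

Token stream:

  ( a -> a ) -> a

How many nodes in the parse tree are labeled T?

4

[T [A ( [T [A a] -> [T [A a]]] )] -> [T [A a]]]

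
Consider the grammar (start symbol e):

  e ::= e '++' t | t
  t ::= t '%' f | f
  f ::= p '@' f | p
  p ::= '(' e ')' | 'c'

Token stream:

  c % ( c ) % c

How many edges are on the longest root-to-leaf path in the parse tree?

[e [t [t [t [f [p c]]] % [f [p ( [e [t [f [p c]]]] )]]] % [f [p c]]]]

9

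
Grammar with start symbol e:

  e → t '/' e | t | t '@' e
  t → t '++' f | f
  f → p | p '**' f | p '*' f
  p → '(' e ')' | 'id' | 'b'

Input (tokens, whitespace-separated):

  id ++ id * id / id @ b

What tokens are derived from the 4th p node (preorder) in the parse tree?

[e [t [t [f [p id]]] ++ [f [p id] * [f [p id]]]] / [e [t [f [p id]]] @ [e [t [f [p b]]]]]]

id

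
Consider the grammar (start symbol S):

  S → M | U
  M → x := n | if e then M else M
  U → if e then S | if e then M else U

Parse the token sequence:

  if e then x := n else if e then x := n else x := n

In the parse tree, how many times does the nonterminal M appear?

5

[S [M if e then [M x := n] else [M if e then [M x := n] else [M x := n]]]]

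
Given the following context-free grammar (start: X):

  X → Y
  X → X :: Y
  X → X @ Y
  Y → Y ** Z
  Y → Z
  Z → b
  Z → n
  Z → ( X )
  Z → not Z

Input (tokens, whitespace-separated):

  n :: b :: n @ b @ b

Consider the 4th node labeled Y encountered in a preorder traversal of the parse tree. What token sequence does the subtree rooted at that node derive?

b

[X [X [X [X [X [Y [Z n]]] :: [Y [Z b]]] :: [Y [Z n]]] @ [Y [Z b]]] @ [Y [Z b]]]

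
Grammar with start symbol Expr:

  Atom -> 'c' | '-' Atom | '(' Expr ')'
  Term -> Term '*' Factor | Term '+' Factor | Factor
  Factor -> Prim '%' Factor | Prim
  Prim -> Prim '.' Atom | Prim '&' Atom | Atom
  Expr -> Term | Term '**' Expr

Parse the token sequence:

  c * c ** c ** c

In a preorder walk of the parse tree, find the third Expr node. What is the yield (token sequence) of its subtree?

c

[Expr [Term [Term [Factor [Prim [Atom c]]]] * [Factor [Prim [Atom c]]]] ** [Expr [Term [Factor [Prim [Atom c]]]] ** [Expr [Term [Factor [Prim [Atom c]]]]]]]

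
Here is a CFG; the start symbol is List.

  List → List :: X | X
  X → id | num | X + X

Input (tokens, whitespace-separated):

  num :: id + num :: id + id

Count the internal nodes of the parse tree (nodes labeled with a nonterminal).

[List [List [List [X num]] :: [X [X id] + [X num]]] :: [X [X id] + [X id]]]

10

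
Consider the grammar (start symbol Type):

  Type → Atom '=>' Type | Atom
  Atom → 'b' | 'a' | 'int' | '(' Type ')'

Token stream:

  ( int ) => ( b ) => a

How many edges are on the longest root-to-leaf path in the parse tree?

[Type [Atom ( [Type [Atom int]] )] => [Type [Atom ( [Type [Atom b]] )] => [Type [Atom a]]]]

5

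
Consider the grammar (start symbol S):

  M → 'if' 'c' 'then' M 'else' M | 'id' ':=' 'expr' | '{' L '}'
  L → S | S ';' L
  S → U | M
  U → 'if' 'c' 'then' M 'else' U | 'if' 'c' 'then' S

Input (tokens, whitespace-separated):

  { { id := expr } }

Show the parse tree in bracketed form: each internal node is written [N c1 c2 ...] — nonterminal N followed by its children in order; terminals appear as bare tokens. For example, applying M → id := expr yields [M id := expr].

[S [M { [L [S [M { [L [S [M id := expr]]] }]]] }]]

S
M
{ L }
{ S }
{ M }
{ { L } }
{ { S } }
{ { M } }
{ { id := expr } }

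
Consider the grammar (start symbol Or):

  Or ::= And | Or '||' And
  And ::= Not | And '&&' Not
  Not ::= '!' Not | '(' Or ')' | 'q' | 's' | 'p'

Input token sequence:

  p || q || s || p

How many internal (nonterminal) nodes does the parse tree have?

12

[Or [Or [Or [Or [And [Not p]]] || [And [Not q]]] || [And [Not s]]] || [And [Not p]]]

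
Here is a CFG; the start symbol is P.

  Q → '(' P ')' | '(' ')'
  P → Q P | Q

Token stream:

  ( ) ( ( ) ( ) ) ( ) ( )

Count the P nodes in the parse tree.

[P [Q ( )] [P [Q ( [P [Q ( )] [P [Q ( )]]] )] [P [Q ( )] [P [Q ( )]]]]]

6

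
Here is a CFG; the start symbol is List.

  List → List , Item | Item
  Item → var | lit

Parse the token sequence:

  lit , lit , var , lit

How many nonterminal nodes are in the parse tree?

[List [List [List [List [Item lit]] , [Item lit]] , [Item var]] , [Item lit]]

8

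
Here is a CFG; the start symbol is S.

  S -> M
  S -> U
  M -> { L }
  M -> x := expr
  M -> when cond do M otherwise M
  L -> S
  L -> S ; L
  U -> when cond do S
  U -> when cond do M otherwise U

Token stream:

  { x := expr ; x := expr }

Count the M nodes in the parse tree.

3

[S [M { [L [S [M x := expr]] ; [L [S [M x := expr]]]] }]]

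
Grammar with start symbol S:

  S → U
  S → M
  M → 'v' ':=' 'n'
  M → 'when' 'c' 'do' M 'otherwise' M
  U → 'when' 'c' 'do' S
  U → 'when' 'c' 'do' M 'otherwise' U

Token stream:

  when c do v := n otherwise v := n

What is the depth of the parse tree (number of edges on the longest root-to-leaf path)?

3

[S [M when c do [M v := n] otherwise [M v := n]]]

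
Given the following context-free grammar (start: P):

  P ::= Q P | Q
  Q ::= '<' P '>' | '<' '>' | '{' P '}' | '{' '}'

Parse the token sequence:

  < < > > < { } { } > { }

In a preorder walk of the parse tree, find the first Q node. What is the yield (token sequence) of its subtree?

[P [Q < [P [Q < >]] >] [P [Q < [P [Q { }] [P [Q { }]]] >] [P [Q { }]]]]

< < > >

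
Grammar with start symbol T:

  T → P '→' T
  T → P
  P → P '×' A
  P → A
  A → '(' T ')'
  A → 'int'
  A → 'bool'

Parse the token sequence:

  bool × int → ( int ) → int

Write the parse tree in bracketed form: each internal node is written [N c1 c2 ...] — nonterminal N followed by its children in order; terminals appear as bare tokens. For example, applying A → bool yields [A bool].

T
P → T
P × A → T
A × A → T
bool × A → T
bool × int → T
bool × int → P → T
bool × int → A → T
bool × int → ( T ) → T
bool × int → ( P ) → T
bool × int → ( A ) → T
bool × int → ( int ) → T
bool × int → ( int ) → P
bool × int → ( int ) → A
bool × int → ( int ) → int

[T [P [P [A bool]] × [A int]] → [T [P [A ( [T [P [A int]]] )]] → [T [P [A int]]]]]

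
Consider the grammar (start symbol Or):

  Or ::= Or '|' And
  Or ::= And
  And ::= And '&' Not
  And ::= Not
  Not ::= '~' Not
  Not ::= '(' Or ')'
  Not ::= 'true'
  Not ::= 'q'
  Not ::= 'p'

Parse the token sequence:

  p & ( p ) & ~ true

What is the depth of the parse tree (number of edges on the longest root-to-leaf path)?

[Or [And [And [And [Not p]] & [Not ( [Or [And [Not p]]] )]] & [Not ~ [Not true]]]]

7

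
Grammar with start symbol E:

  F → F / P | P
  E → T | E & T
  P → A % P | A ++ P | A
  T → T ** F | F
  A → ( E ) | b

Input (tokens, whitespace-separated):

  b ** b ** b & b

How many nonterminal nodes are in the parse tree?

18

[E [E [T [T [T [F [P [A b]]]] ** [F [P [A b]]]] ** [F [P [A b]]]]] & [T [F [P [A b]]]]]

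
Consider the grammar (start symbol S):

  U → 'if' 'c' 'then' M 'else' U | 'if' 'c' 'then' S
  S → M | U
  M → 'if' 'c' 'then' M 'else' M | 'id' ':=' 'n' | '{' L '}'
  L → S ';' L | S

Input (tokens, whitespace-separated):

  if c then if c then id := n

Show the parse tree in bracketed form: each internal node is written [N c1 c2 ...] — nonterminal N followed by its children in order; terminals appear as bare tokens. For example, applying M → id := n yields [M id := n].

S
U
if c then S
if c then U
if c then if c then S
if c then if c then M
if c then if c then id := n

[S [U if c then [S [U if c then [S [M id := n]]]]]]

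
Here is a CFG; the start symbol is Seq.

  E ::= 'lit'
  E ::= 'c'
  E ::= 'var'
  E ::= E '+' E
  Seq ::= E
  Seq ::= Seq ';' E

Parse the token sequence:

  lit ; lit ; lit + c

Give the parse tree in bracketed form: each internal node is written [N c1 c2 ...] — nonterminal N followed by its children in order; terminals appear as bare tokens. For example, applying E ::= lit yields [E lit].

Seq
Seq ; E
Seq ; E ; E
E ; E ; E
lit ; E ; E
lit ; lit ; E
lit ; lit ; E + E
lit ; lit ; lit + E
lit ; lit ; lit + c

[Seq [Seq [Seq [E lit]] ; [E lit]] ; [E [E lit] + [E c]]]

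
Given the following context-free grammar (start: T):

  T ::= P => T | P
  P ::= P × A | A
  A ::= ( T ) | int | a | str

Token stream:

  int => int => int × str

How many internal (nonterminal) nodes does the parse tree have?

11

[T [P [A int]] => [T [P [A int]] => [T [P [P [A int]] × [A str]]]]]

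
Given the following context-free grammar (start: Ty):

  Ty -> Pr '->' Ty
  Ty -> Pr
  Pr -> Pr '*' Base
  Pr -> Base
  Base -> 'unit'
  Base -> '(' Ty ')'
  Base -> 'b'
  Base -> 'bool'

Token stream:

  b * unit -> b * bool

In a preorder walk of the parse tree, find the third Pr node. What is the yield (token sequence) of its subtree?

b * bool

[Ty [Pr [Pr [Base b]] * [Base unit]] -> [Ty [Pr [Pr [Base b]] * [Base bool]]]]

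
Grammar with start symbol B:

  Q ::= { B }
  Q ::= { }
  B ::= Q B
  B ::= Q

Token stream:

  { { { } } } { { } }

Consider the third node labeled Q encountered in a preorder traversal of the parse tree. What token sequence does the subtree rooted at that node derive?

[B [Q { [B [Q { [B [Q { }]] }]] }] [B [Q { [B [Q { }]] }]]]

{ }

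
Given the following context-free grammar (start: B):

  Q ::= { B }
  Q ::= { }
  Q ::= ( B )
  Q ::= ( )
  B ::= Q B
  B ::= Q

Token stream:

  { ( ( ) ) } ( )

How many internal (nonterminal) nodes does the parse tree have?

8

[B [Q { [B [Q ( [B [Q ( )]] )]] }] [B [Q ( )]]]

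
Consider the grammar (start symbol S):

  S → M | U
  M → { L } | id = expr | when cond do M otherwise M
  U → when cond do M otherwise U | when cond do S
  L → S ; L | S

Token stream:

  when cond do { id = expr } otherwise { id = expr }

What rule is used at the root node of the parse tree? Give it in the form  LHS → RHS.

[S [M when cond do [M { [L [S [M id = expr]]] }] otherwise [M { [L [S [M id = expr]]] }]]]

S → M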